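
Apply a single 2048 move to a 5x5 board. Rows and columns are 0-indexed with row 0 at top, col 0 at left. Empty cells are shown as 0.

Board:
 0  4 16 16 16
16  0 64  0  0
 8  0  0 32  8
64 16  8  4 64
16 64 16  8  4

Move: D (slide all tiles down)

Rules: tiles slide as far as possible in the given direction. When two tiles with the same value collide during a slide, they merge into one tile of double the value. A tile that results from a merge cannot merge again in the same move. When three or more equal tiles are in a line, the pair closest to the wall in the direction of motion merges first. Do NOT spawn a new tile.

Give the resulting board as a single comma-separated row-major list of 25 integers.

Slide down:
col 0: [0, 16, 8, 64, 16] -> [0, 16, 8, 64, 16]
col 1: [4, 0, 0, 16, 64] -> [0, 0, 4, 16, 64]
col 2: [16, 64, 0, 8, 16] -> [0, 16, 64, 8, 16]
col 3: [16, 0, 32, 4, 8] -> [0, 16, 32, 4, 8]
col 4: [16, 0, 8, 64, 4] -> [0, 16, 8, 64, 4]

Answer: 0, 0, 0, 0, 0, 16, 0, 16, 16, 16, 8, 4, 64, 32, 8, 64, 16, 8, 4, 64, 16, 64, 16, 8, 4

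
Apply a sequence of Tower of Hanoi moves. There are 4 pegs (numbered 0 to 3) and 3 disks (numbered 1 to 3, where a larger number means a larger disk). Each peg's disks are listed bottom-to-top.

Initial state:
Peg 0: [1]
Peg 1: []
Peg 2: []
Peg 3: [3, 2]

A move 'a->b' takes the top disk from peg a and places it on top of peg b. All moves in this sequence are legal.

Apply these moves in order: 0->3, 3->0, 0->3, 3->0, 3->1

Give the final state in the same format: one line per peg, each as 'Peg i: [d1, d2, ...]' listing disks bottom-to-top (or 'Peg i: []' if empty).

Answer: Peg 0: [1]
Peg 1: [2]
Peg 2: []
Peg 3: [3]

Derivation:
After move 1 (0->3):
Peg 0: []
Peg 1: []
Peg 2: []
Peg 3: [3, 2, 1]

After move 2 (3->0):
Peg 0: [1]
Peg 1: []
Peg 2: []
Peg 3: [3, 2]

After move 3 (0->3):
Peg 0: []
Peg 1: []
Peg 2: []
Peg 3: [3, 2, 1]

After move 4 (3->0):
Peg 0: [1]
Peg 1: []
Peg 2: []
Peg 3: [3, 2]

After move 5 (3->1):
Peg 0: [1]
Peg 1: [2]
Peg 2: []
Peg 3: [3]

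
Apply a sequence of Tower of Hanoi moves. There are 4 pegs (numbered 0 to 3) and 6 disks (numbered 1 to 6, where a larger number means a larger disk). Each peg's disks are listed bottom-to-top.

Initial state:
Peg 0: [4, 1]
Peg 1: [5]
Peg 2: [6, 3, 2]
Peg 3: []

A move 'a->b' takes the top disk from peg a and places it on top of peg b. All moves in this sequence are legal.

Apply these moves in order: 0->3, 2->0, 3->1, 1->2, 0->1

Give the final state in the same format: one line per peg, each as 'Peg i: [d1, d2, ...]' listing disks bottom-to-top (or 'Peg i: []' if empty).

Answer: Peg 0: [4]
Peg 1: [5, 2]
Peg 2: [6, 3, 1]
Peg 3: []

Derivation:
After move 1 (0->3):
Peg 0: [4]
Peg 1: [5]
Peg 2: [6, 3, 2]
Peg 3: [1]

After move 2 (2->0):
Peg 0: [4, 2]
Peg 1: [5]
Peg 2: [6, 3]
Peg 3: [1]

After move 3 (3->1):
Peg 0: [4, 2]
Peg 1: [5, 1]
Peg 2: [6, 3]
Peg 3: []

After move 4 (1->2):
Peg 0: [4, 2]
Peg 1: [5]
Peg 2: [6, 3, 1]
Peg 3: []

After move 5 (0->1):
Peg 0: [4]
Peg 1: [5, 2]
Peg 2: [6, 3, 1]
Peg 3: []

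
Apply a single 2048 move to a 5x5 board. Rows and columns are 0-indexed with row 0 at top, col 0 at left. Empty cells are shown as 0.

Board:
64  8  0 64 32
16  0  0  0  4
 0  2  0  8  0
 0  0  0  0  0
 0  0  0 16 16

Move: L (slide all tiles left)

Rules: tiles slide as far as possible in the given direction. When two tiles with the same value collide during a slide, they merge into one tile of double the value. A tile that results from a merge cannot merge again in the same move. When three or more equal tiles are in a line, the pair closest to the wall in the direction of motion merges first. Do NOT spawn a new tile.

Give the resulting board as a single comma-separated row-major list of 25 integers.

Slide left:
row 0: [64, 8, 0, 64, 32] -> [64, 8, 64, 32, 0]
row 1: [16, 0, 0, 0, 4] -> [16, 4, 0, 0, 0]
row 2: [0, 2, 0, 8, 0] -> [2, 8, 0, 0, 0]
row 3: [0, 0, 0, 0, 0] -> [0, 0, 0, 0, 0]
row 4: [0, 0, 0, 16, 16] -> [32, 0, 0, 0, 0]

Answer: 64, 8, 64, 32, 0, 16, 4, 0, 0, 0, 2, 8, 0, 0, 0, 0, 0, 0, 0, 0, 32, 0, 0, 0, 0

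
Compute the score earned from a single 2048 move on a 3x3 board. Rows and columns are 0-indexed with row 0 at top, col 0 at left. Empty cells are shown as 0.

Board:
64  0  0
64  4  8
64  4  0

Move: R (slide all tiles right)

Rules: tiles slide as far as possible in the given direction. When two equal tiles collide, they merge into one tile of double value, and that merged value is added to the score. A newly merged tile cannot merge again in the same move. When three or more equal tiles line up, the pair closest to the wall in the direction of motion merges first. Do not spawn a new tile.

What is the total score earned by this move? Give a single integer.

Answer: 0

Derivation:
Slide right:
row 0: [64, 0, 0] -> [0, 0, 64]  score +0 (running 0)
row 1: [64, 4, 8] -> [64, 4, 8]  score +0 (running 0)
row 2: [64, 4, 0] -> [0, 64, 4]  score +0 (running 0)
Board after move:
 0  0 64
64  4  8
 0 64  4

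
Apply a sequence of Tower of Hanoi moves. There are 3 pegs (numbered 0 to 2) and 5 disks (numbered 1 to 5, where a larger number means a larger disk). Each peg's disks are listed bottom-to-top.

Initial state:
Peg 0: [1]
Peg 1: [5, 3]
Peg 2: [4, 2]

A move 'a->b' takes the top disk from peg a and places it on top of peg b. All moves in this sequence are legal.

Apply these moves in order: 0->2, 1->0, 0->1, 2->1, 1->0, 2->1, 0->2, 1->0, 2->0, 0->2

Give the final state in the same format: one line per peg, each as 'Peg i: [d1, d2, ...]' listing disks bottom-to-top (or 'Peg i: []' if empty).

After move 1 (0->2):
Peg 0: []
Peg 1: [5, 3]
Peg 2: [4, 2, 1]

After move 2 (1->0):
Peg 0: [3]
Peg 1: [5]
Peg 2: [4, 2, 1]

After move 3 (0->1):
Peg 0: []
Peg 1: [5, 3]
Peg 2: [4, 2, 1]

After move 4 (2->1):
Peg 0: []
Peg 1: [5, 3, 1]
Peg 2: [4, 2]

After move 5 (1->0):
Peg 0: [1]
Peg 1: [5, 3]
Peg 2: [4, 2]

After move 6 (2->1):
Peg 0: [1]
Peg 1: [5, 3, 2]
Peg 2: [4]

After move 7 (0->2):
Peg 0: []
Peg 1: [5, 3, 2]
Peg 2: [4, 1]

After move 8 (1->0):
Peg 0: [2]
Peg 1: [5, 3]
Peg 2: [4, 1]

After move 9 (2->0):
Peg 0: [2, 1]
Peg 1: [5, 3]
Peg 2: [4]

After move 10 (0->2):
Peg 0: [2]
Peg 1: [5, 3]
Peg 2: [4, 1]

Answer: Peg 0: [2]
Peg 1: [5, 3]
Peg 2: [4, 1]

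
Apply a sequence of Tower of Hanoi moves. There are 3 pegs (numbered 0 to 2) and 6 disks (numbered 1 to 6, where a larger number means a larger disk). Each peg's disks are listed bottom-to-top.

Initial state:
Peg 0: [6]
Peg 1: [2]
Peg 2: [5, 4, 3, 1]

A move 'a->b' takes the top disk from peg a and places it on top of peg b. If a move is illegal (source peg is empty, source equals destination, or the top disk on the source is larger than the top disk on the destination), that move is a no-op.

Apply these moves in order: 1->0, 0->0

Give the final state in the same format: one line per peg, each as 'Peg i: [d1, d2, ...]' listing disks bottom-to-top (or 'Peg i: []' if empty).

Answer: Peg 0: [6, 2]
Peg 1: []
Peg 2: [5, 4, 3, 1]

Derivation:
After move 1 (1->0):
Peg 0: [6, 2]
Peg 1: []
Peg 2: [5, 4, 3, 1]

After move 2 (0->0):
Peg 0: [6, 2]
Peg 1: []
Peg 2: [5, 4, 3, 1]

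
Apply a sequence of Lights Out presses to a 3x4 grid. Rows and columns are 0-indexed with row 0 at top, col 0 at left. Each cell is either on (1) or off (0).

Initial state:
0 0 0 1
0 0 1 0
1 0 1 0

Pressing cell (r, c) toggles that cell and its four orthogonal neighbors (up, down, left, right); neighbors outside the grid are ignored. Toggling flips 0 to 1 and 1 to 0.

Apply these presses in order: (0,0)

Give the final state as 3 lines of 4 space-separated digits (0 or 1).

Answer: 1 1 0 1
1 0 1 0
1 0 1 0

Derivation:
After press 1 at (0,0):
1 1 0 1
1 0 1 0
1 0 1 0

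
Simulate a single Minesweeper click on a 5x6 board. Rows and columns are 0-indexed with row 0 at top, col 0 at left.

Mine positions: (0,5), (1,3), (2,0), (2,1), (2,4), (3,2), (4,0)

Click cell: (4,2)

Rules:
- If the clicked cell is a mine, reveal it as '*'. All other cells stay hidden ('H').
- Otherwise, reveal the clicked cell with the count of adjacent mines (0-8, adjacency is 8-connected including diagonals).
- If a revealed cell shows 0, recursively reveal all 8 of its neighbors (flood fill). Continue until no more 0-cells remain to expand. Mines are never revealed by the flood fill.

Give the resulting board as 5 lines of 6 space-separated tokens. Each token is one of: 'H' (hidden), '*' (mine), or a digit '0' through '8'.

H H H H H H
H H H H H H
H H H H H H
H H H H H H
H H 1 H H H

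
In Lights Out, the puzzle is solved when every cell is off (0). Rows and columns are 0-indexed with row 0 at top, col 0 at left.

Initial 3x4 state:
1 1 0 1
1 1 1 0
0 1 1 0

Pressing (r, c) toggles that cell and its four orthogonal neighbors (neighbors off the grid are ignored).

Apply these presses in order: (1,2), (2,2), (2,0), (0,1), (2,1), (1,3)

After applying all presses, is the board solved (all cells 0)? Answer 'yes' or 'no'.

Answer: yes

Derivation:
After press 1 at (1,2):
1 1 1 1
1 0 0 1
0 1 0 0

After press 2 at (2,2):
1 1 1 1
1 0 1 1
0 0 1 1

After press 3 at (2,0):
1 1 1 1
0 0 1 1
1 1 1 1

After press 4 at (0,1):
0 0 0 1
0 1 1 1
1 1 1 1

After press 5 at (2,1):
0 0 0 1
0 0 1 1
0 0 0 1

After press 6 at (1,3):
0 0 0 0
0 0 0 0
0 0 0 0

Lights still on: 0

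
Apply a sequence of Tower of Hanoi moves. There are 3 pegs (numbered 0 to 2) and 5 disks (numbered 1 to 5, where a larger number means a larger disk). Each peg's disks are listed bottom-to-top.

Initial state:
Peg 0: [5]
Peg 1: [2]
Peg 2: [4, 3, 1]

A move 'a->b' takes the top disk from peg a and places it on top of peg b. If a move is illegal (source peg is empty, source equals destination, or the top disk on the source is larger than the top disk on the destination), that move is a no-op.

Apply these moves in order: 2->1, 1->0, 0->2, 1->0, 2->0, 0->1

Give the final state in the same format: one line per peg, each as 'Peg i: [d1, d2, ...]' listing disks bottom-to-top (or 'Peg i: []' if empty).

After move 1 (2->1):
Peg 0: [5]
Peg 1: [2, 1]
Peg 2: [4, 3]

After move 2 (1->0):
Peg 0: [5, 1]
Peg 1: [2]
Peg 2: [4, 3]

After move 3 (0->2):
Peg 0: [5]
Peg 1: [2]
Peg 2: [4, 3, 1]

After move 4 (1->0):
Peg 0: [5, 2]
Peg 1: []
Peg 2: [4, 3, 1]

After move 5 (2->0):
Peg 0: [5, 2, 1]
Peg 1: []
Peg 2: [4, 3]

After move 6 (0->1):
Peg 0: [5, 2]
Peg 1: [1]
Peg 2: [4, 3]

Answer: Peg 0: [5, 2]
Peg 1: [1]
Peg 2: [4, 3]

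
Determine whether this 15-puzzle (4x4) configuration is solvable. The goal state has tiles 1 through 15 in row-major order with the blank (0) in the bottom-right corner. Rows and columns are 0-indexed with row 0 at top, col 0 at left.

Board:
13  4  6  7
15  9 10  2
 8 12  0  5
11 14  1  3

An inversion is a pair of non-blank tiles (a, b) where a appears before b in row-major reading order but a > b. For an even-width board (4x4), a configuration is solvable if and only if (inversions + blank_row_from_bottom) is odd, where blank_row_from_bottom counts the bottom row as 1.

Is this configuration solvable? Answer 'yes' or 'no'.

Answer: yes

Derivation:
Inversions: 57
Blank is in row 2 (0-indexed from top), which is row 2 counting from the bottom (bottom = 1).
57 + 2 = 59, which is odd, so the puzzle is solvable.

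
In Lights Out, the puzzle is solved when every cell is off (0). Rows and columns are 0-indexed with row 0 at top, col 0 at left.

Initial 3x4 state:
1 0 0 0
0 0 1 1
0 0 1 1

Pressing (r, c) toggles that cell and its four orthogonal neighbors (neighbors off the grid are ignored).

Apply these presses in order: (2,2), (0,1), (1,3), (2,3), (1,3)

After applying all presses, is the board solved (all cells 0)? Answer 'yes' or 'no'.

Answer: no

Derivation:
After press 1 at (2,2):
1 0 0 0
0 0 0 1
0 1 0 0

After press 2 at (0,1):
0 1 1 0
0 1 0 1
0 1 0 0

After press 3 at (1,3):
0 1 1 1
0 1 1 0
0 1 0 1

After press 4 at (2,3):
0 1 1 1
0 1 1 1
0 1 1 0

After press 5 at (1,3):
0 1 1 0
0 1 0 0
0 1 1 1

Lights still on: 6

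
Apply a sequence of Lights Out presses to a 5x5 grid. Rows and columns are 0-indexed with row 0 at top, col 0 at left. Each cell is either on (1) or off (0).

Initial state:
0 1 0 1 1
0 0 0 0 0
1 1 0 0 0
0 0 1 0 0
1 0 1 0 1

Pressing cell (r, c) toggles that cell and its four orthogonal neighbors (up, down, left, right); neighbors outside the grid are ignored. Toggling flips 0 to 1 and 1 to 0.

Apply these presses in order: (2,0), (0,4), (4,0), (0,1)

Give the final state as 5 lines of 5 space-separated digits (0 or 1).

Answer: 1 0 1 0 0
1 1 0 0 1
0 0 0 0 0
0 0 1 0 0
0 1 1 0 1

Derivation:
After press 1 at (2,0):
0 1 0 1 1
1 0 0 0 0
0 0 0 0 0
1 0 1 0 0
1 0 1 0 1

After press 2 at (0,4):
0 1 0 0 0
1 0 0 0 1
0 0 0 0 0
1 0 1 0 0
1 0 1 0 1

After press 3 at (4,0):
0 1 0 0 0
1 0 0 0 1
0 0 0 0 0
0 0 1 0 0
0 1 1 0 1

After press 4 at (0,1):
1 0 1 0 0
1 1 0 0 1
0 0 0 0 0
0 0 1 0 0
0 1 1 0 1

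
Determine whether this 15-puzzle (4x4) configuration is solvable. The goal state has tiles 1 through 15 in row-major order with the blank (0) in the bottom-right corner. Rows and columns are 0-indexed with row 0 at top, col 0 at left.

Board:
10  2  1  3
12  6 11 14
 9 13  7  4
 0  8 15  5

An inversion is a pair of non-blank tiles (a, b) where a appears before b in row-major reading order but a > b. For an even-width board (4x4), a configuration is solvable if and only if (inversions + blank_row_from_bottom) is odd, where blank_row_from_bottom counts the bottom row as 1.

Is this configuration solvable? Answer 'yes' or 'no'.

Inversions: 42
Blank is in row 3 (0-indexed from top), which is row 1 counting from the bottom (bottom = 1).
42 + 1 = 43, which is odd, so the puzzle is solvable.

Answer: yes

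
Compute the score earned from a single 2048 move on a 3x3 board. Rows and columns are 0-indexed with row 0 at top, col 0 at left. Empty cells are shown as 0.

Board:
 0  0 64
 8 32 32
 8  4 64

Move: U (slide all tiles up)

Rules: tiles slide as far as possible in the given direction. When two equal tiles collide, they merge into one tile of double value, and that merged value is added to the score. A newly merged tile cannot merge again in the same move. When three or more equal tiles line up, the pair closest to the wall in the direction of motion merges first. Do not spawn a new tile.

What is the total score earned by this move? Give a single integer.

Answer: 16

Derivation:
Slide up:
col 0: [0, 8, 8] -> [16, 0, 0]  score +16 (running 16)
col 1: [0, 32, 4] -> [32, 4, 0]  score +0 (running 16)
col 2: [64, 32, 64] -> [64, 32, 64]  score +0 (running 16)
Board after move:
16 32 64
 0  4 32
 0  0 64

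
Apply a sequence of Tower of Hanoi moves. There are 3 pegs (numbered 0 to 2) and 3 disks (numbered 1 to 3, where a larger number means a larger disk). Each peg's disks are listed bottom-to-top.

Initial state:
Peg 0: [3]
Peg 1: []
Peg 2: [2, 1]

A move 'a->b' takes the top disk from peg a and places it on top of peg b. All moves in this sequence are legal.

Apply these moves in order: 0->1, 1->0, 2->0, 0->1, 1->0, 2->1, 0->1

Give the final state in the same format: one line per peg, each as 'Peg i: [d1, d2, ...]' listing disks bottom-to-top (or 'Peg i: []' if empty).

Answer: Peg 0: [3]
Peg 1: [2, 1]
Peg 2: []

Derivation:
After move 1 (0->1):
Peg 0: []
Peg 1: [3]
Peg 2: [2, 1]

After move 2 (1->0):
Peg 0: [3]
Peg 1: []
Peg 2: [2, 1]

After move 3 (2->0):
Peg 0: [3, 1]
Peg 1: []
Peg 2: [2]

After move 4 (0->1):
Peg 0: [3]
Peg 1: [1]
Peg 2: [2]

After move 5 (1->0):
Peg 0: [3, 1]
Peg 1: []
Peg 2: [2]

After move 6 (2->1):
Peg 0: [3, 1]
Peg 1: [2]
Peg 2: []

After move 7 (0->1):
Peg 0: [3]
Peg 1: [2, 1]
Peg 2: []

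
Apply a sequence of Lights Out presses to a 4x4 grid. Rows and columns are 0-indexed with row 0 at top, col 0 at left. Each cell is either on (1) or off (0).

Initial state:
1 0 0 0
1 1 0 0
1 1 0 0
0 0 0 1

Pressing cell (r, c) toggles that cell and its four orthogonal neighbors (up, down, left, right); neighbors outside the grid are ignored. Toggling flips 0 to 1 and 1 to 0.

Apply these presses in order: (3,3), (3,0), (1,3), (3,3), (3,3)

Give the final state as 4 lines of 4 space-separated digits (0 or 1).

After press 1 at (3,3):
1 0 0 0
1 1 0 0
1 1 0 1
0 0 1 0

After press 2 at (3,0):
1 0 0 0
1 1 0 0
0 1 0 1
1 1 1 0

After press 3 at (1,3):
1 0 0 1
1 1 1 1
0 1 0 0
1 1 1 0

After press 4 at (3,3):
1 0 0 1
1 1 1 1
0 1 0 1
1 1 0 1

After press 5 at (3,3):
1 0 0 1
1 1 1 1
0 1 0 0
1 1 1 0

Answer: 1 0 0 1
1 1 1 1
0 1 0 0
1 1 1 0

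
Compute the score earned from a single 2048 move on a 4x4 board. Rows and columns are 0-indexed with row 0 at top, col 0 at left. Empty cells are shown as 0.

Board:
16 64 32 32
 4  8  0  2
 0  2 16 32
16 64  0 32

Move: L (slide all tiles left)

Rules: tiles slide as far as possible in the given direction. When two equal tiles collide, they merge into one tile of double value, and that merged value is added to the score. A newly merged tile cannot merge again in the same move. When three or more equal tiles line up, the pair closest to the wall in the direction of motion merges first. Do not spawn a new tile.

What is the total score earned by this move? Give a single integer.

Answer: 64

Derivation:
Slide left:
row 0: [16, 64, 32, 32] -> [16, 64, 64, 0]  score +64 (running 64)
row 1: [4, 8, 0, 2] -> [4, 8, 2, 0]  score +0 (running 64)
row 2: [0, 2, 16, 32] -> [2, 16, 32, 0]  score +0 (running 64)
row 3: [16, 64, 0, 32] -> [16, 64, 32, 0]  score +0 (running 64)
Board after move:
16 64 64  0
 4  8  2  0
 2 16 32  0
16 64 32  0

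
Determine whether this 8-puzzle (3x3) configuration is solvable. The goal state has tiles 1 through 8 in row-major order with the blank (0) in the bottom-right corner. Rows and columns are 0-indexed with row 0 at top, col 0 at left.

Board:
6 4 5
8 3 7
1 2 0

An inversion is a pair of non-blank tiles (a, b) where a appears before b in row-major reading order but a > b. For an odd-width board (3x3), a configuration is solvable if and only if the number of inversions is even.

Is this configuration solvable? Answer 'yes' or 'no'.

Inversions (pairs i<j in row-major order where tile[i] > tile[j] > 0): 19
19 is odd, so the puzzle is not solvable.

Answer: no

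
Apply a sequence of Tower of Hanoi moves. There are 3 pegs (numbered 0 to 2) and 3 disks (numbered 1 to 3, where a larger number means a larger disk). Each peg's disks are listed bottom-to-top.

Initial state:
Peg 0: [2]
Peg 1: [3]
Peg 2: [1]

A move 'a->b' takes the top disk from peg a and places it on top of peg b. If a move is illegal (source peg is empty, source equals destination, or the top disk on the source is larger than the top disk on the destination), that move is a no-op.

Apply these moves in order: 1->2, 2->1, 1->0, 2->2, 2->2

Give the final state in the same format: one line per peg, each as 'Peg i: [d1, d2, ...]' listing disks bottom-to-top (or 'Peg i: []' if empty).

Answer: Peg 0: [2, 1]
Peg 1: [3]
Peg 2: []

Derivation:
After move 1 (1->2):
Peg 0: [2]
Peg 1: [3]
Peg 2: [1]

After move 2 (2->1):
Peg 0: [2]
Peg 1: [3, 1]
Peg 2: []

After move 3 (1->0):
Peg 0: [2, 1]
Peg 1: [3]
Peg 2: []

After move 4 (2->2):
Peg 0: [2, 1]
Peg 1: [3]
Peg 2: []

After move 5 (2->2):
Peg 0: [2, 1]
Peg 1: [3]
Peg 2: []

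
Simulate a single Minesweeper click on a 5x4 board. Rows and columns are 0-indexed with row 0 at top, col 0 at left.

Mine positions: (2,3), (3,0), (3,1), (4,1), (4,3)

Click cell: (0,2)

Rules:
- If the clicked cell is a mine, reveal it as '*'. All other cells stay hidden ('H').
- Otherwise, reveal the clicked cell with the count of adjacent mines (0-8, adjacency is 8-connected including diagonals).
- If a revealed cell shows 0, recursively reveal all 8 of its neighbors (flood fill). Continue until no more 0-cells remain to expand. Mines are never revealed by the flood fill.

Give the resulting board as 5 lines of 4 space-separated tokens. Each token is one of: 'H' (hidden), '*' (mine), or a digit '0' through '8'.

0 0 0 0
0 0 1 1
2 2 2 H
H H H H
H H H H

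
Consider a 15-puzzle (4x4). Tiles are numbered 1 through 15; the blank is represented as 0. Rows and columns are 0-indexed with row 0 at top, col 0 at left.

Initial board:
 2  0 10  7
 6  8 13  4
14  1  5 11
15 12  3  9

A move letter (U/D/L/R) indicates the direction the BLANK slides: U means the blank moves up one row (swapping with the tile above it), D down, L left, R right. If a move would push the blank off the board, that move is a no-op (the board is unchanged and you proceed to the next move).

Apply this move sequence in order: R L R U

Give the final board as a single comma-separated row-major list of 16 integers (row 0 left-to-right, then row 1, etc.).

Answer: 2, 10, 0, 7, 6, 8, 13, 4, 14, 1, 5, 11, 15, 12, 3, 9

Derivation:
After move 1 (R):
 2 10  0  7
 6  8 13  4
14  1  5 11
15 12  3  9

After move 2 (L):
 2  0 10  7
 6  8 13  4
14  1  5 11
15 12  3  9

After move 3 (R):
 2 10  0  7
 6  8 13  4
14  1  5 11
15 12  3  9

After move 4 (U):
 2 10  0  7
 6  8 13  4
14  1  5 11
15 12  3  9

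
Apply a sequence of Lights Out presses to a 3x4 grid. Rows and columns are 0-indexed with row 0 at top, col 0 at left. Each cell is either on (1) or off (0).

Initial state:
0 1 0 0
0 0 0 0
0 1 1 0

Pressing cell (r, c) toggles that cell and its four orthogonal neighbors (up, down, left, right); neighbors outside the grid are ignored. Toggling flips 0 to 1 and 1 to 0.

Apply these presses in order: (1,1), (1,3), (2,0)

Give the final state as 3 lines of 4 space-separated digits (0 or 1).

After press 1 at (1,1):
0 0 0 0
1 1 1 0
0 0 1 0

After press 2 at (1,3):
0 0 0 1
1 1 0 1
0 0 1 1

After press 3 at (2,0):
0 0 0 1
0 1 0 1
1 1 1 1

Answer: 0 0 0 1
0 1 0 1
1 1 1 1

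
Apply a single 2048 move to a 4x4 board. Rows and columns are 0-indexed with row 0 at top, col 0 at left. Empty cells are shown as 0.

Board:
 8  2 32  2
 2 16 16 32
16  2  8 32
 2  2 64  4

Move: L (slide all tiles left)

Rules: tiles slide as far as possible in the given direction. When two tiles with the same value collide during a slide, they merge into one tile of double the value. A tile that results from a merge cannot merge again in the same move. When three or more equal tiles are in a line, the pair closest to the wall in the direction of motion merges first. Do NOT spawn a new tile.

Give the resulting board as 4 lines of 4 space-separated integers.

Slide left:
row 0: [8, 2, 32, 2] -> [8, 2, 32, 2]
row 1: [2, 16, 16, 32] -> [2, 32, 32, 0]
row 2: [16, 2, 8, 32] -> [16, 2, 8, 32]
row 3: [2, 2, 64, 4] -> [4, 64, 4, 0]

Answer:  8  2 32  2
 2 32 32  0
16  2  8 32
 4 64  4  0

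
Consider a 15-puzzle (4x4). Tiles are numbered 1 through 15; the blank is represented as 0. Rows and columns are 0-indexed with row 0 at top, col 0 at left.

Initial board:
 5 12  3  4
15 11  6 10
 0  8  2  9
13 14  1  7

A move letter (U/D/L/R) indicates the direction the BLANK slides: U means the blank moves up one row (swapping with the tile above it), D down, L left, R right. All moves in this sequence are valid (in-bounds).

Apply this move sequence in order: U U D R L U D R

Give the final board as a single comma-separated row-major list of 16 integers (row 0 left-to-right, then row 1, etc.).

Answer: 5, 12, 3, 4, 11, 0, 6, 10, 15, 8, 2, 9, 13, 14, 1, 7

Derivation:
After move 1 (U):
 5 12  3  4
 0 11  6 10
15  8  2  9
13 14  1  7

After move 2 (U):
 0 12  3  4
 5 11  6 10
15  8  2  9
13 14  1  7

After move 3 (D):
 5 12  3  4
 0 11  6 10
15  8  2  9
13 14  1  7

After move 4 (R):
 5 12  3  4
11  0  6 10
15  8  2  9
13 14  1  7

After move 5 (L):
 5 12  3  4
 0 11  6 10
15  8  2  9
13 14  1  7

After move 6 (U):
 0 12  3  4
 5 11  6 10
15  8  2  9
13 14  1  7

After move 7 (D):
 5 12  3  4
 0 11  6 10
15  8  2  9
13 14  1  7

After move 8 (R):
 5 12  3  4
11  0  6 10
15  8  2  9
13 14  1  7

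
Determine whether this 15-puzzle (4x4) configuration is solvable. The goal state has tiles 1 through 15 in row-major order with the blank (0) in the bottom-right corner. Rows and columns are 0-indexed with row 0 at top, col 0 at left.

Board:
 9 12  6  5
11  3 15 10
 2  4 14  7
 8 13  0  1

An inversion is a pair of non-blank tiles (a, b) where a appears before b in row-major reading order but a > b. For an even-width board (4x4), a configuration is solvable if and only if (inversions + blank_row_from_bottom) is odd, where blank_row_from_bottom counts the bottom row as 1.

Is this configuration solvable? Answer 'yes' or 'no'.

Answer: yes

Derivation:
Inversions: 58
Blank is in row 3 (0-indexed from top), which is row 1 counting from the bottom (bottom = 1).
58 + 1 = 59, which is odd, so the puzzle is solvable.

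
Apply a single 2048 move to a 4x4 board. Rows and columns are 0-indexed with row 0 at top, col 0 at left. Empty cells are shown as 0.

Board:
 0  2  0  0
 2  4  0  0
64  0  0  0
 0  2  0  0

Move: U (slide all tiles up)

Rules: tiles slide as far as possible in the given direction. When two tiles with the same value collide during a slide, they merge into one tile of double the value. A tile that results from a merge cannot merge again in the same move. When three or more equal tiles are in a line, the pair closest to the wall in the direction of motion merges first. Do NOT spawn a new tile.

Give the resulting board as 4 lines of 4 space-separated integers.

Answer:  2  2  0  0
64  4  0  0
 0  2  0  0
 0  0  0  0

Derivation:
Slide up:
col 0: [0, 2, 64, 0] -> [2, 64, 0, 0]
col 1: [2, 4, 0, 2] -> [2, 4, 2, 0]
col 2: [0, 0, 0, 0] -> [0, 0, 0, 0]
col 3: [0, 0, 0, 0] -> [0, 0, 0, 0]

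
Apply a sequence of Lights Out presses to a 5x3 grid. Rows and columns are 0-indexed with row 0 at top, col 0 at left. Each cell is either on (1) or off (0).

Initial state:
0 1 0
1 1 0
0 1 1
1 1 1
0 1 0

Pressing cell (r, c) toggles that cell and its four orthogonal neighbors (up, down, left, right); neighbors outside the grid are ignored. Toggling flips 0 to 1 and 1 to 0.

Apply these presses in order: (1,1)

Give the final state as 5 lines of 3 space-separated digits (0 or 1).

After press 1 at (1,1):
0 0 0
0 0 1
0 0 1
1 1 1
0 1 0

Answer: 0 0 0
0 0 1
0 0 1
1 1 1
0 1 0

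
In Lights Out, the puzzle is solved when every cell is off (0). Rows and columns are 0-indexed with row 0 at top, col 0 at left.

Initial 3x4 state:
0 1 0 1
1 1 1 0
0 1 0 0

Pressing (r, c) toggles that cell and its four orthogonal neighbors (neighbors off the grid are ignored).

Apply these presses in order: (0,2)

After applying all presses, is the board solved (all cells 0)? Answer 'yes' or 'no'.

After press 1 at (0,2):
0 0 1 0
1 1 0 0
0 1 0 0

Lights still on: 4

Answer: no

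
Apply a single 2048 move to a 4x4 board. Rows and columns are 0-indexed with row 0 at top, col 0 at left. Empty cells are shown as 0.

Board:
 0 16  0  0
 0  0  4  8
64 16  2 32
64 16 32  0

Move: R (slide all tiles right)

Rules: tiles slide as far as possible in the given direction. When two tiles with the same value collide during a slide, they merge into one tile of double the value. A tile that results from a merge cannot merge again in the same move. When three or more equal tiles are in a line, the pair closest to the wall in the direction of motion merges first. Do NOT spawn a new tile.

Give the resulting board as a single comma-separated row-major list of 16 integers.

Slide right:
row 0: [0, 16, 0, 0] -> [0, 0, 0, 16]
row 1: [0, 0, 4, 8] -> [0, 0, 4, 8]
row 2: [64, 16, 2, 32] -> [64, 16, 2, 32]
row 3: [64, 16, 32, 0] -> [0, 64, 16, 32]

Answer: 0, 0, 0, 16, 0, 0, 4, 8, 64, 16, 2, 32, 0, 64, 16, 32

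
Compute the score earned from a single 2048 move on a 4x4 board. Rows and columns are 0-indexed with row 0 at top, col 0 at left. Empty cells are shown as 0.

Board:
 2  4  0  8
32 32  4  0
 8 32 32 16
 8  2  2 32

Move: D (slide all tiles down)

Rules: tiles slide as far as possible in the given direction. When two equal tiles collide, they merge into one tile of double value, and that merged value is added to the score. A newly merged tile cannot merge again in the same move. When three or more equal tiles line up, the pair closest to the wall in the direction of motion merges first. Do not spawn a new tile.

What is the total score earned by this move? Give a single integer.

Slide down:
col 0: [2, 32, 8, 8] -> [0, 2, 32, 16]  score +16 (running 16)
col 1: [4, 32, 32, 2] -> [0, 4, 64, 2]  score +64 (running 80)
col 2: [0, 4, 32, 2] -> [0, 4, 32, 2]  score +0 (running 80)
col 3: [8, 0, 16, 32] -> [0, 8, 16, 32]  score +0 (running 80)
Board after move:
 0  0  0  0
 2  4  4  8
32 64 32 16
16  2  2 32

Answer: 80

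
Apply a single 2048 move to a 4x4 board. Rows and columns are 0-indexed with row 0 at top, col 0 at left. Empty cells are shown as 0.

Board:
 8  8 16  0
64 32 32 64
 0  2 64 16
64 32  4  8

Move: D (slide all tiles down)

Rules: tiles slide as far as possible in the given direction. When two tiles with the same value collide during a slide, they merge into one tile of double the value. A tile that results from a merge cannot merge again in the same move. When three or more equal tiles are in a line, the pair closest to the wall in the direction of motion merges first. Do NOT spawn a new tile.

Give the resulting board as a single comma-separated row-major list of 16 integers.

Slide down:
col 0: [8, 64, 0, 64] -> [0, 0, 8, 128]
col 1: [8, 32, 2, 32] -> [8, 32, 2, 32]
col 2: [16, 32, 64, 4] -> [16, 32, 64, 4]
col 3: [0, 64, 16, 8] -> [0, 64, 16, 8]

Answer: 0, 8, 16, 0, 0, 32, 32, 64, 8, 2, 64, 16, 128, 32, 4, 8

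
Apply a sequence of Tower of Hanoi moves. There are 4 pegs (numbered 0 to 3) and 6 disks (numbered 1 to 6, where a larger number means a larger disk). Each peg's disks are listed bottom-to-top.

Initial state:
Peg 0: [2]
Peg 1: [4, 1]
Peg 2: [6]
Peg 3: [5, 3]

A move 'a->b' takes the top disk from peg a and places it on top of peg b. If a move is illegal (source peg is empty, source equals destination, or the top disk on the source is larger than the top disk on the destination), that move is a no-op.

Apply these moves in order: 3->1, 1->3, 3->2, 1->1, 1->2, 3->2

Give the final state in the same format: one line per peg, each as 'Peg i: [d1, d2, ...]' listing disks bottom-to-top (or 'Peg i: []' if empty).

After move 1 (3->1):
Peg 0: [2]
Peg 1: [4, 1]
Peg 2: [6]
Peg 3: [5, 3]

After move 2 (1->3):
Peg 0: [2]
Peg 1: [4]
Peg 2: [6]
Peg 3: [5, 3, 1]

After move 3 (3->2):
Peg 0: [2]
Peg 1: [4]
Peg 2: [6, 1]
Peg 3: [5, 3]

After move 4 (1->1):
Peg 0: [2]
Peg 1: [4]
Peg 2: [6, 1]
Peg 3: [5, 3]

After move 5 (1->2):
Peg 0: [2]
Peg 1: [4]
Peg 2: [6, 1]
Peg 3: [5, 3]

After move 6 (3->2):
Peg 0: [2]
Peg 1: [4]
Peg 2: [6, 1]
Peg 3: [5, 3]

Answer: Peg 0: [2]
Peg 1: [4]
Peg 2: [6, 1]
Peg 3: [5, 3]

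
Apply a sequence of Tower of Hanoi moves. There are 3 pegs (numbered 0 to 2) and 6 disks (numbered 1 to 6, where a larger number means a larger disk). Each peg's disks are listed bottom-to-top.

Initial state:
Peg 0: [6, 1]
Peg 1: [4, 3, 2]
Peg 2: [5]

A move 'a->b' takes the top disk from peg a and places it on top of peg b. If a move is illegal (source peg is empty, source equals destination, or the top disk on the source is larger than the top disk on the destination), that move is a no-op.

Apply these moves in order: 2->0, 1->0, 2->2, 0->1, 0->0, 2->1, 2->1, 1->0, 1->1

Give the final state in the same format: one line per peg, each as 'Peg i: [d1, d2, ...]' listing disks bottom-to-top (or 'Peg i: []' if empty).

Answer: Peg 0: [6, 1]
Peg 1: [4, 3, 2]
Peg 2: [5]

Derivation:
After move 1 (2->0):
Peg 0: [6, 1]
Peg 1: [4, 3, 2]
Peg 2: [5]

After move 2 (1->0):
Peg 0: [6, 1]
Peg 1: [4, 3, 2]
Peg 2: [5]

After move 3 (2->2):
Peg 0: [6, 1]
Peg 1: [4, 3, 2]
Peg 2: [5]

After move 4 (0->1):
Peg 0: [6]
Peg 1: [4, 3, 2, 1]
Peg 2: [5]

After move 5 (0->0):
Peg 0: [6]
Peg 1: [4, 3, 2, 1]
Peg 2: [5]

After move 6 (2->1):
Peg 0: [6]
Peg 1: [4, 3, 2, 1]
Peg 2: [5]

After move 7 (2->1):
Peg 0: [6]
Peg 1: [4, 3, 2, 1]
Peg 2: [5]

After move 8 (1->0):
Peg 0: [6, 1]
Peg 1: [4, 3, 2]
Peg 2: [5]

After move 9 (1->1):
Peg 0: [6, 1]
Peg 1: [4, 3, 2]
Peg 2: [5]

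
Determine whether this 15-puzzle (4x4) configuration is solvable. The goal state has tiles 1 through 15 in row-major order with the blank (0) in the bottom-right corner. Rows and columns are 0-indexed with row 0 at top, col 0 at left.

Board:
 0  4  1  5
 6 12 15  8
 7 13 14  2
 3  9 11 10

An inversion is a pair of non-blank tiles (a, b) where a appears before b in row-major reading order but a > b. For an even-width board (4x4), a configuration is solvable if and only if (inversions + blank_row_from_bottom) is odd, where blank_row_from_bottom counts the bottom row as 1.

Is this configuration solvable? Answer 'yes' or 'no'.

Inversions: 39
Blank is in row 0 (0-indexed from top), which is row 4 counting from the bottom (bottom = 1).
39 + 4 = 43, which is odd, so the puzzle is solvable.

Answer: yes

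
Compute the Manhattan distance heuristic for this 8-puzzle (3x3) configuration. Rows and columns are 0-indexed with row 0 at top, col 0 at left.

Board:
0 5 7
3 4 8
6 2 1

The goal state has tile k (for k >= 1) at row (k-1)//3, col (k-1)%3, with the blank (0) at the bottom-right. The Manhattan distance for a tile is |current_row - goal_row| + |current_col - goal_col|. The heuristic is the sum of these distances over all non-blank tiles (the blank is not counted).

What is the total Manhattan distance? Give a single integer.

Tile 5: (0,1)->(1,1) = 1
Tile 7: (0,2)->(2,0) = 4
Tile 3: (1,0)->(0,2) = 3
Tile 4: (1,1)->(1,0) = 1
Tile 8: (1,2)->(2,1) = 2
Tile 6: (2,0)->(1,2) = 3
Tile 2: (2,1)->(0,1) = 2
Tile 1: (2,2)->(0,0) = 4
Sum: 1 + 4 + 3 + 1 + 2 + 3 + 2 + 4 = 20

Answer: 20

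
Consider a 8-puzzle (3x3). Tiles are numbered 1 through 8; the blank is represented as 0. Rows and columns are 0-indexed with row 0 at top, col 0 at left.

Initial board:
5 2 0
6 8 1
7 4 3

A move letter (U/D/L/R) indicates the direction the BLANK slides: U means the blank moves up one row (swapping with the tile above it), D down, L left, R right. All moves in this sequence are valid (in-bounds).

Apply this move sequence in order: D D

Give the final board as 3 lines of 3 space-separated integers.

Answer: 5 2 1
6 8 3
7 4 0

Derivation:
After move 1 (D):
5 2 1
6 8 0
7 4 3

After move 2 (D):
5 2 1
6 8 3
7 4 0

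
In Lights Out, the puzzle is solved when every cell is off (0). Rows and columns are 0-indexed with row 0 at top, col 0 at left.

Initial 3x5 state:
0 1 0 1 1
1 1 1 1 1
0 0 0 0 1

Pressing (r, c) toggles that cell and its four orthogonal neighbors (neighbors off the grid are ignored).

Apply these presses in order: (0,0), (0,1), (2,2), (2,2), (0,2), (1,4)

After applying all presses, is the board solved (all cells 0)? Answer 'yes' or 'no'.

Answer: yes

Derivation:
After press 1 at (0,0):
1 0 0 1 1
0 1 1 1 1
0 0 0 0 1

After press 2 at (0,1):
0 1 1 1 1
0 0 1 1 1
0 0 0 0 1

After press 3 at (2,2):
0 1 1 1 1
0 0 0 1 1
0 1 1 1 1

After press 4 at (2,2):
0 1 1 1 1
0 0 1 1 1
0 0 0 0 1

After press 5 at (0,2):
0 0 0 0 1
0 0 0 1 1
0 0 0 0 1

After press 6 at (1,4):
0 0 0 0 0
0 0 0 0 0
0 0 0 0 0

Lights still on: 0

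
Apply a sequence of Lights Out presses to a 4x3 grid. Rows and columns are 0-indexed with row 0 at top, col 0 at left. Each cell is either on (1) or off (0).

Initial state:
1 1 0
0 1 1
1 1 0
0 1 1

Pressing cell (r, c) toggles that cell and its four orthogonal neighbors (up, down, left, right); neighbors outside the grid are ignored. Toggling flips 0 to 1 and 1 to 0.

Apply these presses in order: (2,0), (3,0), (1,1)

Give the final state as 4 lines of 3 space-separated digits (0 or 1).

After press 1 at (2,0):
1 1 0
1 1 1
0 0 0
1 1 1

After press 2 at (3,0):
1 1 0
1 1 1
1 0 0
0 0 1

After press 3 at (1,1):
1 0 0
0 0 0
1 1 0
0 0 1

Answer: 1 0 0
0 0 0
1 1 0
0 0 1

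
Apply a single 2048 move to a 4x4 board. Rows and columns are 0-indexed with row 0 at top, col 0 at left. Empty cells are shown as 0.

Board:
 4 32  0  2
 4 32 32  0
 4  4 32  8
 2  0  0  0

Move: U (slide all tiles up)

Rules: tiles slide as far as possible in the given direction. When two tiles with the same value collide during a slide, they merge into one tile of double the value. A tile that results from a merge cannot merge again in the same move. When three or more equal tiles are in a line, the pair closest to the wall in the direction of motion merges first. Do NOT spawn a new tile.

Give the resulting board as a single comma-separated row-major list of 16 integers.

Slide up:
col 0: [4, 4, 4, 2] -> [8, 4, 2, 0]
col 1: [32, 32, 4, 0] -> [64, 4, 0, 0]
col 2: [0, 32, 32, 0] -> [64, 0, 0, 0]
col 3: [2, 0, 8, 0] -> [2, 8, 0, 0]

Answer: 8, 64, 64, 2, 4, 4, 0, 8, 2, 0, 0, 0, 0, 0, 0, 0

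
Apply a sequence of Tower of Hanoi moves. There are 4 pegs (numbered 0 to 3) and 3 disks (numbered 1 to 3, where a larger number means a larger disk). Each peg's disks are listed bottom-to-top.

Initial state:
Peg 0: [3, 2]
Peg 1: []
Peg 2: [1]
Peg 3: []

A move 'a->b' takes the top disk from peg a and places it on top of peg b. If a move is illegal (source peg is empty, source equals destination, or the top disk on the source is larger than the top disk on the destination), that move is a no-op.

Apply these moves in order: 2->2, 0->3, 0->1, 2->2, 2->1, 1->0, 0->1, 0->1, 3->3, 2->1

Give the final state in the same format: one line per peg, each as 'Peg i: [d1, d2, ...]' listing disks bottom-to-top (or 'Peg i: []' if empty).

After move 1 (2->2):
Peg 0: [3, 2]
Peg 1: []
Peg 2: [1]
Peg 3: []

After move 2 (0->3):
Peg 0: [3]
Peg 1: []
Peg 2: [1]
Peg 3: [2]

After move 3 (0->1):
Peg 0: []
Peg 1: [3]
Peg 2: [1]
Peg 3: [2]

After move 4 (2->2):
Peg 0: []
Peg 1: [3]
Peg 2: [1]
Peg 3: [2]

After move 5 (2->1):
Peg 0: []
Peg 1: [3, 1]
Peg 2: []
Peg 3: [2]

After move 6 (1->0):
Peg 0: [1]
Peg 1: [3]
Peg 2: []
Peg 3: [2]

After move 7 (0->1):
Peg 0: []
Peg 1: [3, 1]
Peg 2: []
Peg 3: [2]

After move 8 (0->1):
Peg 0: []
Peg 1: [3, 1]
Peg 2: []
Peg 3: [2]

After move 9 (3->3):
Peg 0: []
Peg 1: [3, 1]
Peg 2: []
Peg 3: [2]

After move 10 (2->1):
Peg 0: []
Peg 1: [3, 1]
Peg 2: []
Peg 3: [2]

Answer: Peg 0: []
Peg 1: [3, 1]
Peg 2: []
Peg 3: [2]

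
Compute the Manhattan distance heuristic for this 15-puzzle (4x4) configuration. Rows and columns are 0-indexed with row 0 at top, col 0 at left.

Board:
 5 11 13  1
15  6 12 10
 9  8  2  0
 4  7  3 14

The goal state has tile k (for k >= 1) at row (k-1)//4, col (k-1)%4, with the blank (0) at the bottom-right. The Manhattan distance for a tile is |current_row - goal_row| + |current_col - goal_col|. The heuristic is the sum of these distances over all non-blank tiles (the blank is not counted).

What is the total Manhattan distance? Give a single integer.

Answer: 41

Derivation:
Tile 5: (0,0)->(1,0) = 1
Tile 11: (0,1)->(2,2) = 3
Tile 13: (0,2)->(3,0) = 5
Tile 1: (0,3)->(0,0) = 3
Tile 15: (1,0)->(3,2) = 4
Tile 6: (1,1)->(1,1) = 0
Tile 12: (1,2)->(2,3) = 2
Tile 10: (1,3)->(2,1) = 3
Tile 9: (2,0)->(2,0) = 0
Tile 8: (2,1)->(1,3) = 3
Tile 2: (2,2)->(0,1) = 3
Tile 4: (3,0)->(0,3) = 6
Tile 7: (3,1)->(1,2) = 3
Tile 3: (3,2)->(0,2) = 3
Tile 14: (3,3)->(3,1) = 2
Sum: 1 + 3 + 5 + 3 + 4 + 0 + 2 + 3 + 0 + 3 + 3 + 6 + 3 + 3 + 2 = 41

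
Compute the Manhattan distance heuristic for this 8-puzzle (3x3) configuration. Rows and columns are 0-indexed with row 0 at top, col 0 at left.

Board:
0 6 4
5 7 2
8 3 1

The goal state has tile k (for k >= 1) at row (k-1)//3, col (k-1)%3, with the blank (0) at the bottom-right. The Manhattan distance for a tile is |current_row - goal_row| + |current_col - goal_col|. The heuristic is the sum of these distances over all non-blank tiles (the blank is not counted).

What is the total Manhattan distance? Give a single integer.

Answer: 18

Derivation:
Tile 6: at (0,1), goal (1,2), distance |0-1|+|1-2| = 2
Tile 4: at (0,2), goal (1,0), distance |0-1|+|2-0| = 3
Tile 5: at (1,0), goal (1,1), distance |1-1|+|0-1| = 1
Tile 7: at (1,1), goal (2,0), distance |1-2|+|1-0| = 2
Tile 2: at (1,2), goal (0,1), distance |1-0|+|2-1| = 2
Tile 8: at (2,0), goal (2,1), distance |2-2|+|0-1| = 1
Tile 3: at (2,1), goal (0,2), distance |2-0|+|1-2| = 3
Tile 1: at (2,2), goal (0,0), distance |2-0|+|2-0| = 4
Sum: 2 + 3 + 1 + 2 + 2 + 1 + 3 + 4 = 18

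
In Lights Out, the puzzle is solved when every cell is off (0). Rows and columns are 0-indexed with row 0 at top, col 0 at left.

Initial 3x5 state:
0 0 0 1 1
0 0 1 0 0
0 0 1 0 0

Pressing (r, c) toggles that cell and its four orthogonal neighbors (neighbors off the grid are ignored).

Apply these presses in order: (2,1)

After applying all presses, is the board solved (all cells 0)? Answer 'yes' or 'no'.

After press 1 at (2,1):
0 0 0 1 1
0 1 1 0 0
1 1 0 0 0

Lights still on: 6

Answer: no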